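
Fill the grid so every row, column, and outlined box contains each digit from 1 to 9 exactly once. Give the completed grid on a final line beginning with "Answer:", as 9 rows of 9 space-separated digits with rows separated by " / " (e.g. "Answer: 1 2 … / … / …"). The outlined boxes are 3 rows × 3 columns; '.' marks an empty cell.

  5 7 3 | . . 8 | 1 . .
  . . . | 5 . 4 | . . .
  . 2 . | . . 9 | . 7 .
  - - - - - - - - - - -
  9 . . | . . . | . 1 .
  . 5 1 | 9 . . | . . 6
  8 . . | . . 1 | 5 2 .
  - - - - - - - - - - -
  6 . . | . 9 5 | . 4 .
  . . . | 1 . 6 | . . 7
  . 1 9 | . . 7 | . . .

Step 1. [r5c1∈{2,3,4,7}] in col 1, 7 fits only at r5c1, so r5c1=7.
Step 2. [r4c3∈{2,4,6}] in box 4, 2 fits only at r4c3, so r4c3=2.
Step 3. [r4c6∈{3}] nothing but 3 survives at r4c6. So r4c6=3.
Step 4. [r1c9∈{2,4,9}] across row 1, 4 lands solely at r1c9, so r1c9=4.
Step 5. [r4c9∈{8}] r4c9 has the single candidate 8. So r4c9=8.
Step 6. [r2c5∈{1,2,3,6,7}] 7 has one home in row 2: r2c5. So r2c5=7.
Step 7. [r6c2∈{3,4,6}] box 4 places 3 nowhere but r6c2 ⇒ r6c2=3.
Step 8. [r7c2∈{8}] nothing but 8 survives at r7c2, so r7c2=8.
Step 9. [r9c4∈{2,3,4,8}] r9c4 is the only open cell in col 4 admitting 8. So r9c4=8.
Step 10. [r8c2∈{4}] nothing but 4 survives at r8c2. So r8c2=4.
Step 11. [r9c5∈{2,3,4}] in row 9, 4 fits only at r9c5 ⇒ r9c5=4.
Step 12. [r6c5∈{6}] only 6 remains possible at r6c5. So r6c5=6.
Step 13. [r1c8∈{6,9}] 9 has one home in row 1: r1c8. So r1c8=9.
Step 14. [r5c8∈{3}] nothing but 3 survives at r5c8, so r5c8=3.
Step 15. [r1c5∈{2}] only 2 remains possible at r1c5, so r1c5=2.
Step 16. [r8c5∈{3}] nothing but 3 survives at r8c5. So r8c5=3.
Step 17. [r9c1∈{2,3}] across col 1, 3 lands solely at r9c1, so r9c1=3.
Step 18. [r3c4∈{3,6}] 3 has one home in col 4: r3c4. So r3c4=3.
Step 19. [r7c4∈{2}] nothing but 2 survives at r7c4. So r7c4=2.
Step 20. [r6c4∈{4,7}] in row 6, 7 fits only at r6c4 ⇒ r6c4=7.
Step 21. [r7c7∈{3}] r7c7 has the single candidate 3. So r7c7=3.
Step 22. [r3c1∈{1,4}] 4 has one home in col 1: r3c1 ⇒ r3c1=4.
Step 23. [r8c7∈{2,8,9}] row 8 places 9 nowhere but r8c7, so r8c7=9.
Step 24. [r8c8∈{5,8}] in row 8, 8 fits only at r8c8 ⇒ r8c8=8.
Step 25. [r2c8∈{6}] r2c8's peers cover all but 6, so r2c8=6.
Step 26. [r2c3∈{8}] r2c3 has the single candidate 8 ⇒ r2c3=8.
Step 27. [r2c7∈{2}] only 2 remains possible at r2c7 ⇒ r2c7=2.
Step 28. [r9c8∈{5}] r9c8 is down to just 5 ⇒ r9c8=5.
Step 29. [r4c7∈{4,7}] in row 4, 7 fits only at r4c7, so r4c7=7.
Step 30. [r9c7∈{6}] only 6 remains possible at r9c7. So r9c7=6.
Step 31. [r2c1∈{1}] r2c1's peers cover all but 1. So r2c1=1.
Step 32. [r2c9∈{3}] only 3 remains possible at r2c9 ⇒ r2c9=3.
Step 33. [r6c3∈{4}] r6c3 has the single candidate 4 ⇒ r6c3=4.
Step 34. [r3c5∈{1}] r3c5 has the single candidate 1. So r3c5=1.
Step 35. [r2c2∈{9}] r2c2 has the single candidate 9. So r2c2=9.
Step 36. [r1c4∈{6}] r1c4 is down to just 6 ⇒ r1c4=6.
Step 37. [r8c3∈{5}] r8c3's peers cover all but 5 ⇒ r8c3=5.
Step 38. [r9c9∈{2}] nothing but 2 survives at r9c9. So r9c9=2.
Step 39. [r5c6∈{2}] r5c6 has the single candidate 2, so r5c6=2.
Step 40. [r4c4∈{4}] r4c4 is down to just 4. So r4c4=4.
Step 41. [r3c9∈{5}] r3c9's peers cover all but 5, so r3c9=5.
Step 42. [r7c3∈{7}] r7c3's peers cover all but 7 ⇒ r7c3=7.
Step 43. [r5c5∈{8}] r5c5 is down to just 8 ⇒ r5c5=8.
Step 44. [r3c7∈{8}] only 8 remains possible at r3c7, so r3c7=8.
Step 45. [r3c3∈{6}] r3c3's peers cover all but 6. So r3c3=6.
Step 46. [r6c9∈{9}] nothing but 9 survives at r6c9 ⇒ r6c9=9.
Step 47. [r8c1∈{2}] r8c1 has the single candidate 2 ⇒ r8c1=2.
Step 48. [r5c7∈{4}] r5c7 is down to just 4. So r5c7=4.
Step 49. [r4c2∈{6}] r4c2 has the single candidate 6. So r4c2=6.
Step 50. [r7c9∈{1}] only 1 remains possible at r7c9. So r7c9=1.
Step 51. [r4c5∈{5}] nothing but 5 survives at r4c5, so r4c5=5.

Answer: 5 7 3 6 2 8 1 9 4 / 1 9 8 5 7 4 2 6 3 / 4 2 6 3 1 9 8 7 5 / 9 6 2 4 5 3 7 1 8 / 7 5 1 9 8 2 4 3 6 / 8 3 4 7 6 1 5 2 9 / 6 8 7 2 9 5 3 4 1 / 2 4 5 1 3 6 9 8 7 / 3 1 9 8 4 7 6 5 2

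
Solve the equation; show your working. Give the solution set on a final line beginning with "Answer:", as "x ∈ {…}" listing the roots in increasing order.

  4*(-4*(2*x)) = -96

Step 1. [4*(-4*(2*x)) = -96] 4·(inner) — divide through by 4 ⇒ div: -4*(2*x) = -24.
Step 2. [-4*(2*x) = -24] divide by the outer -4 ⇒ div: 2*x = 6.
Step 3. [2*x = 6] 2 out front; divide by 2, so div: x = 3.

Answer: x ∈ {3}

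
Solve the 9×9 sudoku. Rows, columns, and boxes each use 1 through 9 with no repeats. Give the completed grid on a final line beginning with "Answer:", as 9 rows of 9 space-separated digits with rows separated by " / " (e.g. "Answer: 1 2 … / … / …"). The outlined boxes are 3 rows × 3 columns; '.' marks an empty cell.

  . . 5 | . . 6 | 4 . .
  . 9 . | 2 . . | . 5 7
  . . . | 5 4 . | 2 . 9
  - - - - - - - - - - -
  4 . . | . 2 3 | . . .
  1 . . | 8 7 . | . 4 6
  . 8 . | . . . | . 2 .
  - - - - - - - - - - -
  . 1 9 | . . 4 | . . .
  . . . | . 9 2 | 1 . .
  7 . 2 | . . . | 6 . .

Step 1. [r5c3∈{3}] r5c3's peers cover all but 3 ⇒ r5c3=3.
Step 2. [r3c8∈{1,3,6,8}] r3c8 is the only open cell in col 8 admitting 6 ⇒ r3c8=6.
Step 3. [r1c4∈{1,3,7,9}] r1c4 is the only open cell in row 1 admitting 9 ⇒ r1c4=9.
Step 4. [r1c2∈{2,3,7}] row 1 places 7 nowhere but r1c2. So r1c2=7.
Step 5. [r3c2∈{3}] only 3 remains possible at r3c2 ⇒ r3c2=3.
Step 6. [r3c1∈{8}] nothing but 8 survives at r3c1 ⇒ r3c1=8.
Step 7. [r2c1∈{6}] nothing but 6 survives at r2c1. So r2c1=6.
Step 8. [r8c3∈{4,6,8}] in col 3, 8 fits only at r8c3. So r8c3=8.
Step 9. [r8c2∈{4,5,6}] across box 7, 6 lands solely at r8c2. So r8c2=6.
Step 10. [r4c2∈{5}] nothing but 5 survives at r4c2, so r4c2=5.
Step 11. [r9c8∈{3,8,9}] 9 has one home in row 9: r9c8 ⇒ r9c8=9.
Step 12. [r4c7∈{7,8,9}] 9 has one home in row 4: r4c7. So r4c7=9.
Step 13. [r5c7∈{5}] r5c7 is down to just 5, so r5c7=5.
Step 14. [r8c9∈{3,4,5}] r8c9 is the only open cell in row 8 admitting 4 ⇒ r8c9=4.
Step 15. [r7c9∈{2,3,5,8}] in row 7, 2 fits only at r7c9. So r7c9=2.
Step 16. [r9c9∈{3,5,8}] 5 has one home in col 9: r9c9. So r9c9=5.
Step 17. [r7c5∈{3,5,6,8}] box 8 places 5 nowhere but r7c5, so r7c5=5.
Step 18. [r6c5∈{1,6}] across col 5, 6 lands solely at r6c5 ⇒ r6c5=6.
Step 19. [r4c4∈{1}] only 1 remains possible at r4c4. So r4c4=1.
Step 20. [r7c1∈{3}] nothing but 3 survives at r7c1. So r7c1=3.
Step 21. [r1c8∈{1,3,8}] col 8 places 1 nowhere but r1c8, so r1c8=1.
Step 22. [r3c3∈{1}] r3c3 has the single candidate 1. So r3c3=1.
Step 23. [r9c4∈{3}] nothing but 3 survives at r9c4 ⇒ r9c4=3.
Step 24. [r8c4∈{7}] only 7 remains possible at r8c4, so r8c4=7.
Step 25. [r6c3∈{7}] r6c3 has the single candidate 7, so r6c3=7.
Step 26. [r4c9∈{8}] r4c9 is down to just 8, so r4c9=8.
Step 27. [r1c5∈{3,8}] r1c5 is the only open cell in row 1 admitting 8, so r1c5=8.
Step 28. [r1c9∈{3}] nothing but 3 survives at r1c9, so r1c9=3.
Step 29. [r2c6∈{1}] r2c6 has the single candidate 1. So r2c6=1.
Step 30. [r7c7∈{7,8}] r7c7 is the only open cell in col 7 admitting 7. So r7c7=7.
Step 31. [r6c6∈{5,9}] in row 6, 5 fits only at r6c6. So r6c6=5.
Step 32. [r6c4∈{4}] r6c4's peers cover all but 4. So r6c4=4.
Step 33. [r4c8∈{7}] nothing but 7 survives at r4c8, so r4c8=7.
Step 34. [r9c6∈{8}] only 8 remains possible at r9c6, so r9c6=8.
Step 35. [r6c7∈{3}] nothing but 3 survives at r6c7, so r6c7=3.
Step 36. [r1c1∈{2}] r1c1's peers cover all but 2 ⇒ r1c1=2.
Step 37. [r7c4∈{6}] r7c4 has the single candidate 6, so r7c4=6.
Step 38. [r3c6∈{7}] only 7 remains possible at r3c6. So r3c6=7.
Step 39. [r6c1∈{9}] r6c1 has the single candidate 9 ⇒ r6c1=9.
Step 40. [r6c9∈{1}] only 1 remains possible at r6c9, so r6c9=1.
Step 41. [r2c3∈{4}] r2c3 is down to just 4. So r2c3=4.
Step 42. [r2c7∈{8}] only 8 remains possible at r2c7. So r2c7=8.
Step 43. [r2c5∈{3}] r2c5 is down to just 3 ⇒ r2c5=3.
Step 44. [r8c1∈{5}] r8c1 is down to just 5. So r8c1=5.
Step 45. [r8c8∈{3}] r8c8's peers cover all but 3. So r8c8=3.
Step 46. [r9c5∈{1}] r9c5's peers cover all but 1, so r9c5=1.
Step 47. [r5c2∈{2}] r5c2 is down to just 2 ⇒ r5c2=2.
Step 48. [r7c8∈{8}] r7c8 has the single candidate 8. So r7c8=8.
Step 49. [r4c3∈{6}] r4c3's peers cover all but 6. So r4c3=6.
Step 50. [r9c2∈{4}] r9c2 is down to just 4. So r9c2=4.
Step 51. [r5c6∈{9}] r5c6 has the single candidate 9 ⇒ r5c6=9.

Answer: 2 7 5 9 8 6 4 1 3 / 6 9 4 2 3 1 8 5 7 / 8 3 1 5 4 7 2 6 9 / 4 5 6 1 2 3 9 7 8 / 1 2 3 8 7 9 5 4 6 / 9 8 7 4 6 5 3 2 1 / 3 1 9 6 5 4 7 8 2 / 5 6 8 7 9 2 1 3 4 / 7 4 2 3 1 8 6 9 5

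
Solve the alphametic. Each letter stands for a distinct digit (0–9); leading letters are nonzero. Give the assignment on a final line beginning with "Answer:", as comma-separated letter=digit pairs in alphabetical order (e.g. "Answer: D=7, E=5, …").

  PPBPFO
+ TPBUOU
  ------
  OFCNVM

Step 1. [col 1: O + U ≡ M (mod 10)] several values work for U in column 1 (O + U ≡ M (mod 10), carry-in 0); try U=6 ⇒ U=6.
Step 2. [col 1: O + U ≡ M (mod 10)] no forcing yet in column 1 (carry-in 0); O=8 is free and consistent — try it. So O=8.
Step 3. [col 1: O + U ≡ M (mod 10)] from column 1 (O=8, U=6, carry-in 0, digits 6,8 already taken and all letters distinct): M must equal 4. So M=4.
Step 4. [col 2: F + O ≡ V (mod 10)] column 2 (F + O ≡ V (mod 10), carry-in 1) doesn't pin V yet; pick V=9 and continue ⇒ V=9.
Step 5. [col 2: F + O ≡ V (mod 10)] from column 2 (O=8, V=9, carry-in 1, digits 4,6,8,9 already taken and all letters distinct): F must equal 0. So F=0.
Step 6. [col 3: P + U ≡ N (mod 10)] no forcing yet in column 3 (carry-in 0); P=5 is free and consistent — try it. So P=5.
Step 7. [col 3: P + U ≡ N (mod 10)] in column 3 we have P+U≡N with carry-in 0; given P=5, U=6 and digits 0,4,5,6,8,9 already taken and all letters distinct, that pins N to 1. So N=1.
Step 8. [col 4: B + B ≡ C (mod 10)] in column 4 we have B+B≡C with carry-in 1; given nothing yet and digits 0,1,4,5,6,8,9 already taken and all letters distinct, that pins B to 3. So B=3.
Step 9. [col 4: B + B ≡ C (mod 10)] from column 4 (B=3, carry-in 1, digits 0,1,3,4,5,6,8,9 already taken and all letters distinct): C must equal 7, so C=7.
Step 10. [col 6: P + T ≡ O (mod 10)] in column 6 we have P+T≡O with carry-in 1; given P=5, O=8 and digits 0,1,3,4,5,6,7,8,9 already taken and all letters distinct, that pins T to 2, so T=2.

Answer: B=3, C=7, F=0, M=4, N=1, O=8, P=5, T=2, U=6, V=9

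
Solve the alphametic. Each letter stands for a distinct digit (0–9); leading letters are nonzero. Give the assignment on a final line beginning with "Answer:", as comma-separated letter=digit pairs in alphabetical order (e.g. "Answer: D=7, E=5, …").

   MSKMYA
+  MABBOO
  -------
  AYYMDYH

Step 1. [col 1: A + O ≡ H (mod 10)] several values work for A in column 1 (A + O ≡ H (mod 10), carry-in 0); try A=1 ⇒ A=1.
Step 2. [col 1: A + O ≡ H (mod 10)] column 1 (A + O ≡ H (mod 10), carry-in 0) doesn't pin O yet; pick O=9 and continue. So O=9.
Step 3. [col 1: A + O ≡ H (mod 10)] column 1: given A=1, O=9, carry-in 0, and digits 1,9 already taken and all letters distinct, A+O≡H (mod 10) forces H=0. So H=0.
Step 4. [col 2: Y + O ≡ Y (mod 10)] Y=6 is one option consistent with column 2 (Y + O ≡ Y (mod 10), carry-in 1) — take it, so Y=6.
Step 5. [col 3: M + B ≡ D (mod 10)] no forcing yet in column 3 (carry-in 1); D=2 is free and consistent — try it ⇒ D=2.
Step 6. [col 3: M + B ≡ D (mod 10)] M=8 is one option consistent with column 3 (M + B ≡ D (mod 10), carry-in 1) — take it ⇒ M=8.
Step 7. [col 3: M + B ≡ D (mod 10)] column 3 reads M+B+carry(1)=D with M=8, D=2; with digits 0,1,2,6,8,9 already taken and all letters distinct, the only value for B is 3 ⇒ B=3.
Step 8. [col 4: K + B ≡ M (mod 10)] column 4: given B=3, M=8, carry-in 1, and digits 0,1,2,3,6,8,9 already taken and all letters distinct, K+B≡M (mod 10) forces K=4, so K=4.
Step 9. [col 5: S + A ≡ Y (mod 10)] column 5 reads S+A+carry(0)=Y with A=1, Y=6; with digits 0,1,2,3,4,6,8,9 already taken and all letters distinct, the only value for S is 5. So S=5.

Answer: A=1, B=3, D=2, H=0, K=4, M=8, O=9, S=5, Y=6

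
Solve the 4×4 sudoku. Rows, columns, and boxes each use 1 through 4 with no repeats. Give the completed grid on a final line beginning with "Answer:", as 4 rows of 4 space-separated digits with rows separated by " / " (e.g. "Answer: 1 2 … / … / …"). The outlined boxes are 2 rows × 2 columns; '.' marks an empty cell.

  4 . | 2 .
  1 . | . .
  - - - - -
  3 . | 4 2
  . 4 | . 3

Step 1. [r2c2∈{2,3}] r2c2 is the only open cell in row 2 admitting 2 ⇒ r2c2=2.
Step 2. [r1c2∈{3}] only 3 remains possible at r1c2 ⇒ r1c2=3.
Step 3. [r4c3∈{1}] r4c3's peers cover all but 1 ⇒ r4c3=1.
Step 4. [r3c2∈{1}] r3c2's peers cover all but 1, so r3c2=1.
Step 5. [r1c4∈{1}] only 1 remains possible at r1c4 ⇒ r1c4=1.
Step 6. [r4c1∈{2}] r4c1 is down to just 2. So r4c1=2.
Step 7. [r2c4∈{4}] nothing but 4 survives at r2c4. So r2c4=4.
Step 8. [r2c3∈{3}] r2c3's peers cover all but 3, so r2c3=3.

Answer: 4 3 2 1 / 1 2 3 4 / 3 1 4 2 / 2 4 1 3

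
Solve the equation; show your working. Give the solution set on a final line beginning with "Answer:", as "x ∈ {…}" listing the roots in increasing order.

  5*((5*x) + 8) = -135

Step 1. [5*((5*x) + 8) = -135] leading coefficient 5: divide by 5. So div: (5*x) + 8 = -27.
Step 2. [(5*x) + 8 = -27] subtract 8: x sits inside (… + 8). So sub: 5*x = -35.
Step 3. [5*x = -35] divide by the outer 5 ⇒ div: x = -7.

Answer: x ∈ {-7}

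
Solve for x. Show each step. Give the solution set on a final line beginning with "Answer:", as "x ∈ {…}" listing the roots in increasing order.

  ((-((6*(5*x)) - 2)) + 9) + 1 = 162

Step 1. [((-((6*(5*x)) - 2)) + 9) + 1 = 162] subtract 1: x sits inside (… + 1). So sub: (-((6*(5*x)) - 2)) + 9 = 161.
Step 2. [(-((6*(5*x)) - 2)) + 9 = 161] the outer +9 inverts by subtracting 9. So sub: -((6*(5*x)) - 2) = 152.
Step 3. [-((6*(5*x)) - 2) = 152] leading − — multiply by −1. So neg: (6*(5*x)) - 2 = -152.
Step 4. [(6*(5*x)) - 2 = -152] add 2: x sits inside (… - 2), so sub: 6*(5*x) = -150.
Step 5. [6*(5*x) = -150] divide by the outer 6, so div: 5*x = -25.
Step 6. [5*x = -25] divide by the outer 5. So div: x = -5.

Answer: x ∈ {-5}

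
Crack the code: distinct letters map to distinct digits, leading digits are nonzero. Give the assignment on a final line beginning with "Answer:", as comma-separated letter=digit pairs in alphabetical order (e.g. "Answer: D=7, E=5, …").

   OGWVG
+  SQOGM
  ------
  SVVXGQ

Step 1. [S] S is the leading digit of a 6-digit sum of two 5-digit numbers; the final carry is exactly 1, so S=1.
Step 2. [col 1: G + M ≡ Q (mod 10)] several values work for M in column 1 (G + M ≡ Q (mod 10), carry-in 0); try M=5, so M=5.
Step 3. [col 1: G + M ≡ Q (mod 10)] Q=7 is one option consistent with column 1 (G + M ≡ Q (mod 10), carry-in 0) — take it. So Q=7.
Step 4. [col 1: G + M ≡ Q (mod 10)] in column 1 we have G+M≡Q with carry-in 0; given M=5, Q=7 and digits 1,5,7 already taken and all letters distinct, that pins G to 2, so G=2.
Step 5. [col 2: V + G ≡ G (mod 10)] column 2 reads V+G+carry(0)=G with G=2; with digits 1,2,5,7 already taken and all letters distinct, the only value for V is 0, so V=0.
Step 6. [col 3: W + O ≡ X (mod 10)] O=8 is one option consistent with column 3 (W + O ≡ X (mod 10), carry-in 0) — take it ⇒ O=8.
Step 7. [col 3: W + O ≡ X (mod 10)] column 3: given O=8, carry-in 0, and digits 0,1,2,5,7,8 already taken and all letters distinct, W+O≡X (mod 10) forces X=4 ⇒ X=4.
Step 8. [col 3: W + O ≡ X (mod 10)] from column 3 (O=8, X=4, carry-in 0, digits 0,1,2,4,5,7,8 already taken and all letters distinct): W must equal 6, so W=6.

Answer: G=2, M=5, O=8, Q=7, S=1, V=0, W=6, X=4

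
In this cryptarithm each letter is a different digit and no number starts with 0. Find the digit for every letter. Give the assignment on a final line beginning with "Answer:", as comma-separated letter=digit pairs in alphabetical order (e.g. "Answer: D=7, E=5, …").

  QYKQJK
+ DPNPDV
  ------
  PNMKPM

Step 1. [col 1: K + V ≡ M (mod 10)] several values work for V in column 1 (K + V ≡ M (mod 10), carry-in 0); try V=9. So V=9.
Step 2. [col 1: K + V ≡ M (mod 10)] several values work for M in column 1 (K + V ≡ M (mod 10), carry-in 0); try M=2, so M=2.
Step 3. [col 1: K + V ≡ M (mod 10)] from column 1 (V=9, M=2, carry-in 0, digits 2,9 already taken and all letters distinct): K must equal 3. So K=3.
Step 4. [col 2: J + D ≡ P (mod 10)] column 2 (J + D ≡ P (mod 10), carry-in 1) doesn't pin D yet; pick D=1 and continue ⇒ D=1.
Step 5. [col 2: J + D ≡ P (mod 10)] several values work for J in column 2 (J + D ≡ P (mod 10), carry-in 1); try J=5 ⇒ J=5.
Step 6. [col 2: J + D ≡ P (mod 10)] column 2 reads J+D+carry(1)=P with J=5, D=1; with digits 1,2,3,5,9 already taken and all letters distinct, the only value for P is 7 ⇒ P=7.
Step 7. [col 3: Q + P ≡ K (mod 10)] in column 3 we have Q+P≡K with carry-in 0; given P=7, K=3 and digits 1,2,3,5,7,9 already taken and all letters distinct, that pins Q to 6. So Q=6.
Step 8. [col 4: K + N ≡ M (mod 10)] in column 4 we have K+N≡M with carry-in 1; given K=3, M=2 and digits 1,2,3,5,6,7,9 already taken and all letters distinct, that pins N to 8 ⇒ N=8.
Step 9. [col 5: Y + P ≡ N (mod 10)] from column 5 (P=7, N=8, carry-in 1, digits 1,2,3,5,6,7,8,9 already taken and all letters distinct): Y must equal 0 ⇒ Y=0.

Answer: D=1, J=5, K=3, M=2, N=8, P=7, Q=6, V=9, Y=0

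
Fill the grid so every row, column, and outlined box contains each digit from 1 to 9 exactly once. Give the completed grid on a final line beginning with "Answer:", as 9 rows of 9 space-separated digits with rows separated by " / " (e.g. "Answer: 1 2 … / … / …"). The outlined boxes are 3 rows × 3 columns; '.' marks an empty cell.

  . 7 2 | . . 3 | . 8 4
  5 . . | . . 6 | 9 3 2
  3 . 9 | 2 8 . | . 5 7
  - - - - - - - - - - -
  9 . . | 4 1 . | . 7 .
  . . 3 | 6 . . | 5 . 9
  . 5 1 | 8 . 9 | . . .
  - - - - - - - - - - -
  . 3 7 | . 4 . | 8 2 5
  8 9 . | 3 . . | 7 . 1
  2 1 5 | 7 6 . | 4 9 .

Step 1. [r5c2∈{2,4,8}] 8 has one home in row 5: r5c2. So r5c2=8.
Step 2. [r4c3∈{6}] only 6 remains possible at r4c3. So r4c3=6.
Step 3. [r6c5∈{2,3,7}] col 5 places 3 nowhere but r6c5. So r6c5=3.
Step 4. [r5c6∈{2,7}] r5c6 is the only open cell in col 6 admitting 7. So r5c6=7.
Step 5. [r1c4∈{1,5,9}] across col 4, 5 lands solely at r1c4, so r1c4=5.
Step 6. [r3c2∈{4,6}] col 2 places 6 nowhere but r3c2, so r3c2=6.
Step 7. [r1c7∈{1,6}] row 1 places 6 nowhere but r1c7 ⇒ r1c7=6.
Step 8. [r7c6∈{1}] nothing but 1 survives at r7c6 ⇒ r7c6=1.
Step 9. [r4c6∈{2,5}] r4c6 is the only open cell in row 4 admitting 5 ⇒ r4c6=5.
Step 10. [r5c1∈{4}] r5c1 is down to just 4, so r5c1=4.
Step 11. [r4c7∈{2,3}] r4c7 is the only open cell in col 7 admitting 3 ⇒ r4c7=3.
Step 12. [r8c3∈{4}] r8c3's peers cover all but 4, so r8c3=4.
Step 13. [r8c8∈{6}] only 6 remains possible at r8c8, so r8c8=6.
Step 14. [r5c5∈{2}] r5c5 is down to just 2 ⇒ r5c5=2.
Step 15. [r4c9∈{8}] r4c9 is down to just 8, so r4c9=8.
Step 16. [r6c8∈{4}] nothing but 4 survives at r6c8, so r6c8=4.
Step 17. [r2c5∈{7}] r2c5's peers cover all but 7, so r2c5=7.
Step 18. [r5c8∈{1}] r5c8's peers cover all but 1 ⇒ r5c8=1.
Step 19. [r9c6∈{8}] nothing but 8 survives at r9c6 ⇒ r9c6=8.
Step 20. [r6c7∈{2}] only 2 remains possible at r6c7. So r6c7=2.
Step 21. [r4c2∈{2}] r4c2 has the single candidate 2, so r4c2=2.
Step 22. [r7c4∈{9}] r7c4 is down to just 9 ⇒ r7c4=9.
Step 23. [r2c2∈{4}] r2c2 has the single candidate 4 ⇒ r2c2=4.
Step 24. [r1c1∈{1}] r1c1 has the single candidate 1, so r1c1=1.
Step 25. [r3c7∈{1}] only 1 remains possible at r3c7 ⇒ r3c7=1.
Step 26. [r1c5∈{9}] r1c5's peers cover all but 9. So r1c5=9.
Step 27. [r6c1∈{7}] only 7 remains possible at r6c1 ⇒ r6c1=7.
Step 28. [r7c1∈{6}] r7c1 has the single candidate 6, so r7c1=6.
Step 29. [r8c6∈{2}] r8c6 is down to just 2, so r8c6=2.
Step 30. [r9c9∈{3}] nothing but 3 survives at r9c9. So r9c9=3.
Step 31. [r6c9∈{6}] r6c9 has the single candidate 6 ⇒ r6c9=6.
Step 32. [r8c5∈{5}] only 5 remains possible at r8c5 ⇒ r8c5=5.
Step 33. [r2c4∈{1}] r2c4 has the single candidate 1 ⇒ r2c4=1.
Step 34. [r2c3∈{8}] only 8 remains possible at r2c3 ⇒ r2c3=8.
Step 35. [r3c6∈{4}] r3c6 is down to just 4. So r3c6=4.

Answer: 1 7 2 5 9 3 6 8 4 / 5 4 8 1 7 6 9 3 2 / 3 6 9 2 8 4 1 5 7 / 9 2 6 4 1 5 3 7 8 / 4 8 3 6 2 7 5 1 9 / 7 5 1 8 3 9 2 4 6 / 6 3 7 9 4 1 8 2 5 / 8 9 4 3 5 2 7 6 1 / 2 1 5 7 6 8 4 9 3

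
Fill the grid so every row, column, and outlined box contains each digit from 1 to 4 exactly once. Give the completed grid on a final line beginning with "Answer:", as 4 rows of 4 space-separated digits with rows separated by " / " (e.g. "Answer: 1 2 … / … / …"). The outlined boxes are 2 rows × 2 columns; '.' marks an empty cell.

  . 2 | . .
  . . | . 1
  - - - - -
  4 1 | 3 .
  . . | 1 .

Step 1. [r2c1∈{3}] only 3 remains possible at r2c1. So r2c1=3.
Step 2. [r4c4∈{2,4}] across row 4, 4 lands solely at r4c4 ⇒ r4c4=4.
Step 3. [r2c3∈{2,4}] across row 2, 2 lands solely at r2c3. So r2c3=2.
Step 4. [r1c1∈{1}] only 1 remains possible at r1c1, so r1c1=1.
Step 5. [r4c2∈{3}] r4c2's peers cover all but 3 ⇒ r4c2=3.
Step 6. [r4c1∈{2}] nothing but 2 survives at r4c1 ⇒ r4c1=2.
Step 7. [r3c4∈{2}] nothing but 2 survives at r3c4 ⇒ r3c4=2.
Step 8. [r1c3∈{4}] only 4 remains possible at r1c3 ⇒ r1c3=4.
Step 9. [r1c4∈{3}] only 3 remains possible at r1c4. So r1c4=3.
Step 10. [r2c2∈{4}] only 4 remains possible at r2c2, so r2c2=4.

Answer: 1 2 4 3 / 3 4 2 1 / 4 1 3 2 / 2 3 1 4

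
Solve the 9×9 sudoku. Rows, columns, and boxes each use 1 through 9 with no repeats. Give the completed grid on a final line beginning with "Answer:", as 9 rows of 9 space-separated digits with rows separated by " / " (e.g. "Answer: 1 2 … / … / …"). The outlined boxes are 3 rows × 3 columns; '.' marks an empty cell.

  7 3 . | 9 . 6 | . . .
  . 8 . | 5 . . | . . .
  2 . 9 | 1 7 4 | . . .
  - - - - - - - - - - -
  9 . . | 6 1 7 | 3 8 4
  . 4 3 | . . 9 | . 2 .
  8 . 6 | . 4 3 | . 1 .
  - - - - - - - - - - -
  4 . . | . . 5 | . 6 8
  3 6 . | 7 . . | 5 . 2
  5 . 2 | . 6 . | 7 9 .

Step 1. [r9c2∈{1}] nothing but 1 survives at r9c2. So r9c2=1.
Step 2. [r3c2∈{5}] r3c2's peers cover all but 5, so r3c2=5.
Step 3. [r6c9∈{5,7,9}] r6c9 is the only open cell in row 6 admitting 5, so r6c9=5.
Step 4. [r2c9∈{1,3,6,7,9}] 9 has one home in col 9: r2c9 ⇒ r2c9=9.
Step 5. [r1c5∈{2,8}] box 2 places 8 nowhere but r1c5, so r1c5=8.
Step 6. [r1c9∈{1}] r1c9 has the single candidate 1 ⇒ r1c9=1.
Step 7. [r1c3∈{4}] r1c3 is down to just 4. So r1c3=4.
Step 8. [r2c7∈{2,4,6}] 4 has one home in col 7: r2c7, so r2c7=4.
Step 9. [r2c5∈{2,3}] 3 has one home in box 2: r2c5 ⇒ r2c5=3.
Step 10. [r7c5∈{2,9}] col 5 places 2 nowhere but r7c5 ⇒ r7c5=2.
Step 11. [r5c7∈{6}] r5c7 has the single candidate 6 ⇒ r5c7=6.
Step 12. [r9c4∈{3,4,8}] r9c4 is the only open cell in row 9 admitting 4, so r9c4=4.
Step 13. [r6c2∈{2,7}] row 6 places 7 nowhere but r6c2 ⇒ r6c2=7.
Step 14. [r8c6∈{1,8}] in row 8, 1 fits only at r8c6. So r8c6=1.
Step 15. [r2c1∈{1,6}] r2c1 is the only open cell in row 2 admitting 6. So r2c1=6.
Step 16. [r9c9∈{3}] r9c9 has the single candidate 3, so r9c9=3.
Step 17. [r7c2∈{9}] r7c2 has the single candidate 9, so r7c2=9.
Step 18. [r4c3∈{5}] nothing but 5 survives at r4c3, so r4c3=5.
Step 19. [r4c2∈{2}] r4c2's peers cover all but 2. So r4c2=2.
Step 20. [r7c7∈{1}] r7c7 is down to just 1 ⇒ r7c7=1.
Step 21. [r6c7∈{9}] r6c7 has the single candidate 9 ⇒ r6c7=9.
Step 22. [r2c6∈{2}] r2c6's peers cover all but 2, so r2c6=2.
Step 23. [r1c8∈{5}] r1c8 has the single candidate 5. So r1c8=5.
Step 24. [r2c3∈{1}] r2c3's peers cover all but 1, so r2c3=1.
Step 25. [r5c5∈{5}] nothing but 5 survives at r5c5 ⇒ r5c5=5.
Step 26. [r9c6∈{8}] only 8 remains possible at r9c6 ⇒ r9c6=8.
Step 27. [r3c8∈{3}] r3c8 has the single candidate 3, so r3c8=3.
Step 28. [r1c7∈{2}] r1c7 has the single candidate 2, so r1c7=2.
Step 29. [r5c1∈{1}] r5c1 has the single candidate 1, so r5c1=1.
Step 30. [r7c4∈{3}] r7c4 is down to just 3. So r7c4=3.
Step 31. [r3c7∈{8}] only 8 remains possible at r3c7 ⇒ r3c7=8.
Step 32. [r6c4∈{2}] r6c4 is down to just 2 ⇒ r6c4=2.
Step 33. [r7c3∈{7}] r7c3 is down to just 7, so r7c3=7.
Step 34. [r5c9∈{7}] r5c9 is down to just 7, so r5c9=7.
Step 35. [r8c8∈{4}] r8c8's peers cover all but 4. So r8c8=4.
Step 36. [r8c5∈{9}] r8c5 has the single candidate 9. So r8c5=9.
Step 37. [r5c4∈{8}] nothing but 8 survives at r5c4. So r5c4=8.
Step 38. [r2c8∈{7}] r2c8's peers cover all but 7, so r2c8=7.
Step 39. [r8c3∈{8}] r8c3 is down to just 8, so r8c3=8.
Step 40. [r3c9∈{6}] only 6 remains possible at r3c9. So r3c9=6.

Answer: 7 3 4 9 8 6 2 5 1 / 6 8 1 5 3 2 4 7 9 / 2 5 9 1 7 4 8 3 6 / 9 2 5 6 1 7 3 8 4 / 1 4 3 8 5 9 6 2 7 / 8 7 6 2 4 3 9 1 5 / 4 9 7 3 2 5 1 6 8 / 3 6 8 7 9 1 5 4 2 / 5 1 2 4 6 8 7 9 3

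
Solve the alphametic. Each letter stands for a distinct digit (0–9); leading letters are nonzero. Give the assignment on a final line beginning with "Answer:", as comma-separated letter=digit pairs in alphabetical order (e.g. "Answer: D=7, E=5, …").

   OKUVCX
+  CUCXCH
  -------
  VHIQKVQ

Step 1. [col 1: X + H ≡ Q (mod 10)] several values work for H in column 1 (X + H ≡ Q (mod 10), carry-in 0); try H=4 ⇒ H=4.
Step 2. [col 1: X + H ≡ Q (mod 10)] column 1 (X + H ≡ Q (mod 10), carry-in 0) doesn't pin Q yet; pick Q=2 and continue. So Q=2.
Step 3. [col 1: X + H ≡ Q (mod 10)] in column 1 we have X+H≡Q with carry-in 0; given H=4, Q=2 and digits 2,4 already taken and all letters distinct, that pins X to 8. So X=8.
Step 4. [col 2: C + C ≡ V (mod 10)] no forcing yet in column 2 (carry-in 1); V=1 is free and consistent — try it, so V=1.
Step 5. [col 2: C + C ≡ V (mod 10)] several values work for C in column 2 (C + C ≡ V (mod 10), carry-in 1); try C=5, so C=5.
Step 6. [col 3: V + X ≡ K (mod 10)] from column 3 (V=1, X=8, carry-in 1, digits 1,2,4,5,8 already taken and all letters distinct): K must equal 0, so K=0.
Step 7. [col 4: U + C ≡ Q (mod 10)] in column 4 we have U+C≡Q with carry-in 1; given C=5, Q=2 and digits 0,1,2,4,5,8 already taken and all letters distinct, that pins U to 6. So U=6.
Step 8. [col 5: K + U ≡ I (mod 10)] column 5 reads K+U+carry(1)=I with K=0, U=6; with digits 0,1,2,4,5,6,8 already taken and all letters distinct, the only value for I is 7, so I=7.
Step 9. [col 6: O + C ≡ H (mod 10)] in column 6 we have O+C≡H with carry-in 0; given C=5, H=4 and digits 0,1,2,4,5,6,7,8 already taken and all letters distinct, that pins O to 9. So O=9.

Answer: C=5, H=4, I=7, K=0, O=9, Q=2, U=6, V=1, X=8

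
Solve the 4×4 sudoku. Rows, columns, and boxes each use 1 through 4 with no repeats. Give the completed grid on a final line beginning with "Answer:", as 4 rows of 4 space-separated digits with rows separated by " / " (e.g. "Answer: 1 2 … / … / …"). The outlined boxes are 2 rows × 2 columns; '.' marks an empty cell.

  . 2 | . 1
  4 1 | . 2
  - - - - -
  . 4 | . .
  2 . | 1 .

Step 1. [r3c4∈{3}] r3c4 is down to just 3, so r3c4=3.
Step 2. [r2c3∈{3}] r2c3 has the single candidate 3 ⇒ r2c3=3.
Step 3. [r1c1∈{3}] nothing but 3 survives at r1c1, so r1c1=3.
Step 4. [r3c1∈{1}] r3c1 is down to just 1 ⇒ r3c1=1.
Step 5. [r4c4∈{4}] r4c4's peers cover all but 4, so r4c4=4.
Step 6. [r1c3∈{4}] r1c3's peers cover all but 4, so r1c3=4.
Step 7. [r4c2∈{3}] r4c2 has the single candidate 3, so r4c2=3.
Step 8. [r3c3∈{2}] r3c3 has the single candidate 2 ⇒ r3c3=2.

Answer: 3 2 4 1 / 4 1 3 2 / 1 4 2 3 / 2 3 1 4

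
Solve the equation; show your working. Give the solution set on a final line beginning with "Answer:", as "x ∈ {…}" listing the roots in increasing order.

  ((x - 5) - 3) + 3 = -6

Step 1. [((x - 5) - 3) + 3 = -6] 3 comes off first (subtract 3), so sub: (x - 5) - 3 = -9.
Step 2. [(x - 5) - 3 = -9] peel the -3: add 3 from each side, so sub: x - 5 = -6.
Step 3. [x - 5 = -6] the outer -5 inverts by adding 5 ⇒ sub: x = -1.

Answer: x ∈ {-1}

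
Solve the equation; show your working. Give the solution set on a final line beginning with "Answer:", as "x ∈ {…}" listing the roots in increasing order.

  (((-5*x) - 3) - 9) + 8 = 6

Step 1. [(((-5*x) - 3) - 9) + 8 = 6] peel the +8: subtract 8 from each side. So sub: ((-5*x) - 3) - 9 = -2.
Step 2. [((-5*x) - 3) - 9 = -2] the outer -9 inverts by adding 9, so sub: (-5*x) - 3 = 7.
Step 3. [(-5*x) - 3 = 7] add 3: x sits inside (… - 3) ⇒ sub: -5*x = 10.
Step 4. [-5*x = 10] -5 out front; divide by -5 ⇒ div: x = -2.

Answer: x ∈ {-2}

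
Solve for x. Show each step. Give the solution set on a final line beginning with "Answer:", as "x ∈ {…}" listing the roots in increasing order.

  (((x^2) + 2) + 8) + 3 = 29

Step 1. [(((x^2) + 2) + 8) + 3 = 29] the outer +3 inverts by subtracting 3, so sub: ((x^2) + 2) + 8 = 26.
Step 2. [((x^2) + 2) + 8 = 26] subtract 8: x sits inside (… + 8) ⇒ sub: (x^2) + 2 = 18.
Step 3. [(x^2) + 2 = 18] +2 is outermost — subtract 2 both sides. So sub: x^2 = 16.
Step 4. [x^2 = 16] √ both sides: 16 ≥ 0 gives two branches. So sqrt: x = 4 or -4.

Answer: x ∈ {-4, 4}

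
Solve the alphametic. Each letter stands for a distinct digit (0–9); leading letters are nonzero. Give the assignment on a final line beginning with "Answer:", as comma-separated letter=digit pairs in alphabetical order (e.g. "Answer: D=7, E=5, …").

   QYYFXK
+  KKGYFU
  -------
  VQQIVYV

Step 1. [col 1: K + U ≡ V (mod 10)] column 1 (K + U ≡ V (mod 10), carry-in 0) doesn't pin K yet; pick K=9 and continue. So K=9.
Step 2. [col 1: K + U ≡ V (mod 10)] several values work for V in column 1 (K + U ≡ V (mod 10), carry-in 0); try V=1 ⇒ V=1.
Step 3. [col 1: K + U ≡ V (mod 10)] in column 1 we have K+U≡V with carry-in 0; given K=9, V=1 and digits 1,9 already taken and all letters distinct, that pins U to 2 ⇒ U=2.
Step 4. [col 2: X + F ≡ Y (mod 10)] several values work for Y in column 2 (X + F ≡ Y (mod 10), carry-in 1); try Y=4. So Y=4.
Step 5. [col 2: X + F ≡ Y (mod 10)] column 2 (X + F ≡ Y (mod 10), carry-in 1) doesn't pin X yet; pick X=7 and continue ⇒ X=7.
Step 6. [col 2: X + F ≡ Y (mod 10)] in column 2 we have X+F≡Y with carry-in 1; given X=7, Y=4 and digits 1,2,4,7,9 already taken and all letters distinct, that pins F to 6 ⇒ F=6.
Step 7. [col 4: Y + G ≡ I (mod 10)] G=0 is one option consistent with column 4 (Y + G ≡ I (mod 10), carry-in 1) — take it, so G=0.
Step 8. [col 4: Y + G ≡ I (mod 10)] column 4: given Y=4, G=0, carry-in 1, and digits 0,1,2,4,6,7,9 already taken and all letters distinct, Y+G≡I (mod 10) forces I=5, so I=5.
Step 9. [col 5: Y + K ≡ Q (mod 10)] in column 5 we have Y+K≡Q with carry-in 0; given Y=4, K=9 and digits 0,1,2,4,5,6,7,9 already taken and all letters distinct, that pins Q to 3. So Q=3.

Answer: F=6, G=0, I=5, K=9, Q=3, U=2, V=1, X=7, Y=4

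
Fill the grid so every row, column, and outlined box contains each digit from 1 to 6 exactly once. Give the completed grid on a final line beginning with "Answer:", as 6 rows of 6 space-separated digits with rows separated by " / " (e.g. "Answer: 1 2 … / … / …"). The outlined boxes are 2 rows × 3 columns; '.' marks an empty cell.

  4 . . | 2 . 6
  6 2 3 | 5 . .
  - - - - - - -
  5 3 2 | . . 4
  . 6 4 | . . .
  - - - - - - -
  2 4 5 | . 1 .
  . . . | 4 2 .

Step 1. [r5c6∈{3}] nothing but 3 survives at r5c6. So r5c6=3.
Step 2. [r4c1∈{1}] r4c1's peers cover all but 1, so r4c1=1.
Step 3. [r1c3∈{1}] r1c3's peers cover all but 1, so r1c3=1.
Step 4. [r4c5∈{3,5}] in col 5, 5 fits only at r4c5. So r4c5=5.
Step 5. [r3c5∈{6}] only 6 remains possible at r3c5. So r3c5=6.
Step 6. [r3c4∈{1}] r3c4 has the single candidate 1, so r3c4=1.
Step 7. [r6c3∈{6}] only 6 remains possible at r6c3 ⇒ r6c3=6.
Step 8. [r4c6∈{2}] r4c6 is down to just 2, so r4c6=2.
Step 9. [r1c5∈{3}] r1c5 is down to just 3, so r1c5=3.
Step 10. [r6c2∈{1}] nothing but 1 survives at r6c2 ⇒ r6c2=1.
Step 11. [r5c4∈{6}] nothing but 6 survives at r5c4 ⇒ r5c4=6.
Step 12. [r2c6∈{1}] only 1 remains possible at r2c6. So r2c6=1.
Step 13. [r2c5∈{4}] r2c5 has the single candidate 4. So r2c5=4.
Step 14. [r1c2∈{5}] nothing but 5 survives at r1c2. So r1c2=5.
Step 15. [r6c1∈{3}] r6c1 has the single candidate 3 ⇒ r6c1=3.
Step 16. [r6c6∈{5}] r6c6 is down to just 5 ⇒ r6c6=5.
Step 17. [r4c4∈{3}] only 3 remains possible at r4c4, so r4c4=3.

Answer: 4 5 1 2 3 6 / 6 2 3 5 4 1 / 5 3 2 1 6 4 / 1 6 4 3 5 2 / 2 4 5 6 1 3 / 3 1 6 4 2 5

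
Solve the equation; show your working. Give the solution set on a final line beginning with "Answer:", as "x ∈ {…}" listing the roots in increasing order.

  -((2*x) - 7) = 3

Step 1. [-((2*x) - 7) = 3] leading − — multiply by −1. So neg: (2*x) - 7 = -3.
Step 2. [(2*x) - 7 = -3] 7 comes off first (add 7). So sub: 2*x = 4.
Step 3. [2*x = 4] 2·(inner) — divide through by 2. So div: x = 2.

Answer: x ∈ {2}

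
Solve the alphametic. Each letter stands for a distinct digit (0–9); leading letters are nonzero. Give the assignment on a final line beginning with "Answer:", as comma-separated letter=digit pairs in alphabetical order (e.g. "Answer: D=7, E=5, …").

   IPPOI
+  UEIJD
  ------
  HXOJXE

Step 1. [col 1: I + D ≡ E (mod 10)] no forcing yet in column 1 (carry-in 0); D=5 is free and consistent — try it ⇒ D=5.
Step 2. [col 1: I + D ≡ E (mod 10)] column 1 (I + D ≡ E (mod 10), carry-in 0) doesn't pin I yet; pick I=8 and continue, so I=8.
Step 3. [H] adding two 5-digit numbers gives at most 5+1 digits, and here it does — H is that final carry and must be 1. So H=1.
Step 4. [col 1: I + D ≡ E (mod 10)] in column 1 we have I+D≡E with carry-in 0; given I=8, D=5 and digits 1,5,8 already taken and all letters distinct, that pins E to 3 ⇒ E=3.
Step 5. [col 2: O + J ≡ X (mod 10)] column 2 (O + J ≡ X (mod 10), carry-in 1) doesn't pin X yet; pick X=7 and continue. So X=7.
Step 6. [col 2: O + J ≡ X (mod 10)] no forcing yet in column 2 (carry-in 1); J=0 is free and consistent — try it, so J=0.
Step 7. [col 2: O + J ≡ X (mod 10)] column 2 reads O+J+carry(1)=X with J=0, X=7; with digits 0,1,3,5,7,8 already taken and all letters distinct, the only value for O is 6 ⇒ O=6.
Step 8. [col 3: P + I ≡ J (mod 10)] column 3 reads P+I+carry(0)=J with I=8, J=0; with digits 0,1,3,5,6,7,8 already taken and all letters distinct, the only value for P is 2, so P=2.
Step 9. [col 5: I + U ≡ X (mod 10)] from column 5 (I=8, X=7, carry-in 0, digits 0,1,2,3,5,6,7,8 already taken and all letters distinct): U must equal 9 ⇒ U=9.

Answer: D=5, E=3, H=1, I=8, J=0, O=6, P=2, U=9, X=7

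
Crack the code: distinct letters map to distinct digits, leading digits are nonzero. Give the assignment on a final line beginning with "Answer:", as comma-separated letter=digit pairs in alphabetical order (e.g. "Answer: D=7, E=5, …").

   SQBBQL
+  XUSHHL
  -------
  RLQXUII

Step 1. [col 1: L + L ≡ I (mod 10)] column 1 (L + L ≡ I (mod 10), carry-in 0) doesn't pin L yet; pick L=3 and continue. So L=3.
Step 2. [col 1: L + L ≡ I (mod 10)] from column 1 (L=3, carry-in 0, digits 3 already taken and all letters distinct): I must equal 6 ⇒ I=6.
Step 3. [col 2: Q + H ≡ I (mod 10)] column 2 (Q + H ≡ I (mod 10), carry-in 0) doesn't pin Q yet; pick Q=9 and continue, so Q=9.
Step 4. [col 2: Q + H ≡ I (mod 10)] in column 2 we have Q+H≡I with carry-in 0; given Q=9, I=6 and digits 3,6,9 already taken and all letters distinct, that pins H to 7. So H=7.
Step 5. [col 3: B + H ≡ U (mod 10)] several values work for U in column 3 (B + H ≡ U (mod 10), carry-in 1); try U=0. So U=0.
Step 6. [col 3: B + H ≡ U (mod 10)] column 3 reads B+H+carry(1)=U with H=7, U=0; with digits 0,3,6,7,9 already taken and all letters distinct, the only value for B is 2, so B=2.
Step 7. [col 4: B + S ≡ X (mod 10)] no forcing yet in column 4 (carry-in 1); S=5 is free and consistent — try it ⇒ S=5.
Step 8. [R] the sum has 7 digits but both addends have 6; that extra leading digit R is the final carry, namely 1. So R=1.
Step 9. [col 4: B + S ≡ X (mod 10)] column 4: given B=2, S=5, carry-in 1, and digits 0,1,2,3,5,6,7,9 already taken and all letters distinct, B+S≡X (mod 10) forces X=8. So X=8.

Answer: B=2, H=7, I=6, L=3, Q=9, R=1, S=5, U=0, X=8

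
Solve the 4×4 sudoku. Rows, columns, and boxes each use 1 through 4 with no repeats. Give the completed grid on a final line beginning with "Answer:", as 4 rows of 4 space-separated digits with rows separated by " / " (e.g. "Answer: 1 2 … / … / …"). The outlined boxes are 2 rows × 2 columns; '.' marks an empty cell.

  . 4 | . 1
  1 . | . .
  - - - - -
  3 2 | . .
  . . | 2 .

Step 1. [r3c4∈{4}] nothing but 4 survives at r3c4 ⇒ r3c4=4.
Step 2. [r1c3∈{3}] r1c3's peers cover all but 3, so r1c3=3.
Step 3. [r2c4∈{2}] only 2 remains possible at r2c4, so r2c4=2.
Step 4. [r4c4∈{3}] nothing but 3 survives at r4c4. So r4c4=3.
Step 5. [r4c1∈{4}] r4c1's peers cover all but 4 ⇒ r4c1=4.
Step 6. [r2c3∈{4}] r2c3 has the single candidate 4 ⇒ r2c3=4.
Step 7. [r4c2∈{1}] r4c2's peers cover all but 1. So r4c2=1.
Step 8. [r1c1∈{2}] nothing but 2 survives at r1c1. So r1c1=2.
Step 9. [r3c3∈{1}] only 1 remains possible at r3c3, so r3c3=1.
Step 10. [r2c2∈{3}] r2c2's peers cover all but 3. So r2c2=3.

Answer: 2 4 3 1 / 1 3 4 2 / 3 2 1 4 / 4 1 2 3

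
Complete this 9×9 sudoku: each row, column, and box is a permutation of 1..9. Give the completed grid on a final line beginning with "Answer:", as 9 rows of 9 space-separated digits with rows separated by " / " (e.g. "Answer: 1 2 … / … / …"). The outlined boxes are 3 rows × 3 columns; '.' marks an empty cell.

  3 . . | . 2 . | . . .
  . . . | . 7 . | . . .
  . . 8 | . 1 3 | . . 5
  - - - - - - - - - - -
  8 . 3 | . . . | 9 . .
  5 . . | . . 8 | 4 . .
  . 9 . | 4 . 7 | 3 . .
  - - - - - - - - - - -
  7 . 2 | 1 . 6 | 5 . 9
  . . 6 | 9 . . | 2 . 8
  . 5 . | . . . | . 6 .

Step 1. [r4c2∈{1,2,4,6,7}] r4c2 is the only open cell in row 4 admitting 4, so r4c2=4.
Step 2. [r8c8∈{1,3,4,7}] row 8 places 7 nowhere but r8c8, so r8c8=7.
Step 3. [r6c3∈{1}] r6c3 has the single candidate 1 ⇒ r6c3=1.
Step 4. [r3c4∈{6}] r3c4 has the single candidate 6, so r3c4=6.
Step 5. [r4c9∈{1,2,6,7}] r4c9 is the only open cell in row 4 admitting 7, so r4c9=7.
Step 6. [r9c7∈{1}] r9c7's peers cover all but 1 ⇒ r9c7=1.
Step 7. [r6c8∈{2,5,8}] row 6 places 8 nowhere but r6c8, so r6c8=8.
Step 8. [r6c5∈{5,6}] across row 6, 5 lands solely at r6c5. So r6c5=5.
Step 9. [r4c4∈{2}] r4c4 has the single candidate 2, so r4c4=2.
Step 10. [r8c6∈{4,5}] row 8 places 5 nowhere but r8c6. So r8c6=5.
Step 11. [r7c2∈{3,8}] col 2 places 8 nowhere but r7c2 ⇒ r7c2=8.
Step 12. [r9c5∈{3,4,8}] 8 has one home in col 5: r9c5. So r9c5=8.
Step 13. [r3c7∈{7}] r3c7 is down to just 7, so r3c7=7.
Step 14. [r3c2∈{2}] r3c2 is down to just 2 ⇒ r3c2=2.
Step 15. [r8c2∈{1,3}] 3 has one home in col 2: r8c2, so r8c2=3.
Step 16. [r8c5∈{4}] r8c5 is down to just 4, so r8c5=4.
Step 17. [r7c8∈{3,4}] in row 7, 4 fits only at r7c8, so r7c8=4.
Step 18. [r3c1∈{4,9}] row 3 places 4 nowhere but r3c1. So r3c1=4.
Step 19. [r2c8∈{1,2,3,9}] col 8 places 3 nowhere but r2c8. So r2c8=3.
Step 20. [r2c9∈{1,2,4,6}] row 2 places 2 nowhere but r2c9 ⇒ r2c9=2.
Step 21. [r1c9∈{1,4,6}] r1c9 is the only open cell in col 9 admitting 4, so r1c9=4.
Step 22. [r1c8∈{1,9}] r1c8 is the only open cell in box 3 admitting 1, so r1c8=1.
Step 23. [r9c1∈{9}] r9c1's peers cover all but 9, so r9c1=9.
Step 24. [r1c6∈{9}] nothing but 9 survives at r1c6, so r1c6=9.
Step 25. [r5c3∈{7}] r5c3 has the single candidate 7 ⇒ r5c3=7.
Step 26. [r5c2∈{6}] r5c2's peers cover all but 6. So r5c2=6.
Step 27. [r5c4∈{3}] r5c4 is down to just 3. So r5c4=3.
Step 28. [r1c3∈{5}] r1c3 has the single candidate 5 ⇒ r1c3=5.
Step 29. [r2c1∈{1,6}] 6 has one home in col 1: r2c1. So r2c1=6.
Step 30. [r1c4∈{8}] r1c4's peers cover all but 8 ⇒ r1c4=8.
Step 31. [r3c8∈{9}] r3c8 has the single candidate 9 ⇒ r3c8=9.
Step 32. [r5c9∈{1}] r5c9's peers cover all but 1, so r5c9=1.
Step 33. [r8c1∈{1}] r8c1 is down to just 1, so r8c1=1.
Step 34. [r5c5∈{9}] r5c5 is down to just 9. So r5c5=9.
Step 35. [r2c4∈{5}] r2c4 has the single candidate 5 ⇒ r2c4=5.
Step 36. [r2c2∈{1}] only 1 remains possible at r2c2, so r2c2=1.
Step 37. [r9c4∈{7}] nothing but 7 survives at r9c4. So r9c4=7.
Step 38. [r9c3∈{4}] nothing but 4 survives at r9c3, so r9c3=4.
Step 39. [r4c5∈{6}] r4c5's peers cover all but 6, so r4c5=6.
Step 40. [r6c1∈{2}] r6c1's peers cover all but 2, so r6c1=2.
Step 41. [r6c9∈{6}] only 6 remains possible at r6c9, so r6c9=6.
Step 42. [r2c6∈{4}] r2c6 is down to just 4, so r2c6=4.
Step 43. [r7c5∈{3}] only 3 remains possible at r7c5 ⇒ r7c5=3.
Step 44. [r2c3∈{9}] nothing but 9 survives at r2c3 ⇒ r2c3=9.
Step 45. [r2c7∈{8}] r2c7 has the single candidate 8. So r2c7=8.
Step 46. [r1c7∈{6}] r1c7 has the single candidate 6. So r1c7=6.
Step 47. [r4c6∈{1}] r4c6 is down to just 1 ⇒ r4c6=1.
Step 48. [r4c8∈{5}] r4c8 is down to just 5 ⇒ r4c8=5.
Step 49. [r9c9∈{3}] r9c9's peers cover all but 3, so r9c9=3.
Step 50. [r1c2∈{7}] only 7 remains possible at r1c2, so r1c2=7.
Step 51. [r5c8∈{2}] nothing but 2 survives at r5c8, so r5c8=2.
Step 52. [r9c6∈{2}] r9c6 is down to just 2 ⇒ r9c6=2.

Answer: 3 7 5 8 2 9 6 1 4 / 6 1 9 5 7 4 8 3 2 / 4 2 8 6 1 3 7 9 5 / 8 4 3 2 6 1 9 5 7 / 5 6 7 3 9 8 4 2 1 / 2 9 1 4 5 7 3 8 6 / 7 8 2 1 3 6 5 4 9 / 1 3 6 9 4 5 2 7 8 / 9 5 4 7 8 2 1 6 3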